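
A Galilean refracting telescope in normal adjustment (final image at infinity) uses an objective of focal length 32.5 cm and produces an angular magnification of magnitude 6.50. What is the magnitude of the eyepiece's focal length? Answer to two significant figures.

5.0 cm

|M| = f_obj/|f_eye|, so |f_eye| = f_obj/|M| = 32.5/6.5 = 5.000 cm.
(The eyepiece is diverging, so its signed focal length is -5.000 cm.)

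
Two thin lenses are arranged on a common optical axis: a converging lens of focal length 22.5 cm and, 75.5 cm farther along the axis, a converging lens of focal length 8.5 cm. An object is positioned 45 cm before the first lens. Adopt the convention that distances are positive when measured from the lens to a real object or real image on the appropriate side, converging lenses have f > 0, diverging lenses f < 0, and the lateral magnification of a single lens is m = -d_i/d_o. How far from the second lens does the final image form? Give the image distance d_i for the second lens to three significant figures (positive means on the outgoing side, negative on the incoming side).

First lens: d_i1 = 1/(1/22.5 - 1/45) = 45.000 cm.
That image sits 30.500 cm in front of the second lens, so d_o2 = 30.500 cm.
Second lens: d_i2 = 1/(1/8.5 - 1/(30.500)) = 11.784 cm.

11.8 cm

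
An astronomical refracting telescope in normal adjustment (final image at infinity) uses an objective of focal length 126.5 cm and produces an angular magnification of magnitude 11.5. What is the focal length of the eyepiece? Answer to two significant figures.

11 cm

|M| = f_obj/f_eye, so f_eye = f_obj/|M| = 126.5/11.5 = 11.000 cm.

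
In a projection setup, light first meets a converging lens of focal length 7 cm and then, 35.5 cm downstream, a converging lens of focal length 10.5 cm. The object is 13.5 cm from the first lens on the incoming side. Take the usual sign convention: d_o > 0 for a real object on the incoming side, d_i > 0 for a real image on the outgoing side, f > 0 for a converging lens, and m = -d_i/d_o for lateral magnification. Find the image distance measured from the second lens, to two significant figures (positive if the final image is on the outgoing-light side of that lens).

Lens 1: 1/d_i1 = 1/f_1 - 1/d_o1 = 1/7 - 1/13.5 = 0.06878 cm^-1, so d_i1 = 14.538 cm.
That image sits 20.962 cm in front of the second lens, so d_o2 = 20.962 cm.
Lens 2: 1/d_i2 = 1/f_2 - 1/d_o2 = 1/10.5 - 1/(20.962) = 0.04753 cm^-1, so d_i2 = 21.039 cm.

21 cm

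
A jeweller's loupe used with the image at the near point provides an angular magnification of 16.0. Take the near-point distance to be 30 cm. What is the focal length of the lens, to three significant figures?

For the image at the near point, M = 1 + D/f.
f = D/(M - 1) = 30/(16.0 - 1) = 2.000 cm.

2.00 cm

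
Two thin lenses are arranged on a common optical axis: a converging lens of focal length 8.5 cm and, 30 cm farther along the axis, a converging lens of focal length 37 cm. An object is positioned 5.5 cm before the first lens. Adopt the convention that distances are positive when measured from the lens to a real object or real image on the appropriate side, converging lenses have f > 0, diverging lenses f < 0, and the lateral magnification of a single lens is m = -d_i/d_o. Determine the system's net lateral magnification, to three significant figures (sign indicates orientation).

Lens 1: 1/d_i1 = 1/f_1 - 1/d_o1 = 1/8.5 - 1/5.5 = -0.06417 cm^-1, so d_i1 = -15.583 cm.
m_1 = -(-15.583)/5.5 = 2.8333.
The intermediate image is virtual, 15.583 cm to the left of lens 1, so d_o2 = L - d_i1 = 30 - (-15.583) = 45.583 cm.
Lens 2: 1/d_i2 = 1/f_2 - 1/d_o2 = 1/37 - 1/(45.583) = 0.00509 cm^-1, so d_i2 = 196.495 cm.
m_2 = -(196.495)/(45.583) = -4.3107.
Overall magnification: m = m_1 m_2 = -12.2136.

-12.2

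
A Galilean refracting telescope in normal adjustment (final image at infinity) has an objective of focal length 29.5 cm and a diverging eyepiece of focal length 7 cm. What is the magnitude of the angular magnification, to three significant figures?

|M| = f_obj/|f_eye| = 29.5/7 = 4.214.

4.21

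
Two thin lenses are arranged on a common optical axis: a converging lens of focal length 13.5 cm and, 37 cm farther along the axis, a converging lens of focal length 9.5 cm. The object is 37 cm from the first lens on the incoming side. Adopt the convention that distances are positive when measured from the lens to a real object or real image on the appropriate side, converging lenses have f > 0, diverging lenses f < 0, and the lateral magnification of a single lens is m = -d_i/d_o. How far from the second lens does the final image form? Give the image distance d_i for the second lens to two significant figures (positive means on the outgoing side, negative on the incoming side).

Applying the thin-lens equation to the first lens, 1/13.5 = 1/37 + 1/d_i1, which gives d_i1 = 21.255 cm.
Object distance for lens 2: d_o2 = 37 - 21.255 = 15.745 cm.
Applying the thin-lens equation again with f_2 = 9.5 cm and d_o2 = 15.745 cm gives d_i2 = 23.952 cm.

24 cm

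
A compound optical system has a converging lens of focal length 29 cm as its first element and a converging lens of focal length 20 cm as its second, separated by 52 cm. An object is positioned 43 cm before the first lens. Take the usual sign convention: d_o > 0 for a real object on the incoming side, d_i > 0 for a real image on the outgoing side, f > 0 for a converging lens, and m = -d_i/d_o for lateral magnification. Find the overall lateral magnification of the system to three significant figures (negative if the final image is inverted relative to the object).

Lens 1: 1/d_i1 = 1/f_1 - 1/d_o1 = 1/29 - 1/43 = 0.01123 cm^-1, so d_i1 = 89.071 cm.
m_1 = -(89.071)/43 = -2.0714.
Since 89.071 cm > 52 cm, the first image lies past the second lens and serves as a virtual object: d_o2 = L - d_i1 = -37.071 cm.
Lens 2: 1/d_i2 = 1/f_2 - 1/d_o2 = 1/20 - 1/(-37.071) = 0.07697 cm^-1, so d_i2 = 12.991 cm.
m_2 = -(12.991)/(-37.071) = 0.3504.
Overall magnification: m = m_1 m_2 = -0.7259.

-0.726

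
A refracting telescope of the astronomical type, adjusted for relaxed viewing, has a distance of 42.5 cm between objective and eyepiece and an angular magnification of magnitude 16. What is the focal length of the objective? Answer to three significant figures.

40.0 cm

In normal adjustment the tube length equals f_obj + f_eye and |M| = f_obj/f_eye.
So f_obj = 16 f_eye and 16 f_eye + f_eye = 42.5 cm, giving f_eye = 42.5/17 = 2.500 cm and f_obj = 40.000 cm.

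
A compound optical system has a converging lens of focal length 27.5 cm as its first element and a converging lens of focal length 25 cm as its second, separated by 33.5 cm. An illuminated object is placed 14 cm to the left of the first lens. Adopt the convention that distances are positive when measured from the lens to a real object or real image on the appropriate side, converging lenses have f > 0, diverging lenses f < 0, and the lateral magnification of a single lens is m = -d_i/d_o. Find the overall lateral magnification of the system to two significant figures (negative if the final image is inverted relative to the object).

Lens 1: 1/d_i1 = 1/f_1 - 1/d_o1 = 1/27.5 - 1/14 = -0.03506 cm^-1, so d_i1 = -28.519 cm.
m_1 = -(-28.519)/14 = 2.0370.
The intermediate image is virtual, 28.519 cm to the left of lens 1, so d_o2 = L - d_i1 = 33.5 - (-28.519) = 62.019 cm.
Lens 2: 1/d_i2 = 1/f_2 - 1/d_o2 = 1/25 - 1/(62.019) = 0.02388 cm^-1, so d_i2 = 41.883 cm.
m_2 = -(41.883)/(62.019) = -0.6753.
Overall magnification: m = m_1 m_2 = -1.3757.

-1.4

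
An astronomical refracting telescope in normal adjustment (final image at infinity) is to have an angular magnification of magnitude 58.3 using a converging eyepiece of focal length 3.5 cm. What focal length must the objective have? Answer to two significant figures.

200 cm

|M| = f_obj/|f_eye|, so f_obj = |M| x |f_eye| = 58.3 x 3.5 = 204.050 cm.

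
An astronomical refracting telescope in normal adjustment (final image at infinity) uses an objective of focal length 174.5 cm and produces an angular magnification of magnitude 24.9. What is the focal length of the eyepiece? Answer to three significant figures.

|M| = f_obj/f_eye, so f_eye = f_obj/|M| = 174.5/24.9 = 7.008 cm.

7.01 cm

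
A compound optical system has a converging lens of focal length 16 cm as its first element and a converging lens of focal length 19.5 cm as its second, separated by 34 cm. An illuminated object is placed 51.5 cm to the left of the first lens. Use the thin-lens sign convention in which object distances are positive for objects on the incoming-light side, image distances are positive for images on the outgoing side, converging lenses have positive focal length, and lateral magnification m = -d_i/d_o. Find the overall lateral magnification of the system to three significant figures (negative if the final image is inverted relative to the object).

-1.01

Lens 1: 1/d_i1 = 1/f_1 - 1/d_o1 = 1/16 - 1/51.5 = 0.04308 cm^-1, so d_i1 = 23.211 cm.
m_1 = -(23.211)/51.5 = -0.4507.
Object distance for lens 2: d_o2 = 34 - 23.211 = 10.789 cm.
Lens 2: 1/d_i2 = 1/f_2 - 1/d_o2 = 1/19.5 - 1/(10.789) = -0.04141 cm^-1, so d_i2 = -24.150 cm.
m_2 = -(-24.150)/(10.789) = 2.2385.
The system's lateral magnification is m_1 m_2 = (-0.4507)(2.2385) = -1.0089.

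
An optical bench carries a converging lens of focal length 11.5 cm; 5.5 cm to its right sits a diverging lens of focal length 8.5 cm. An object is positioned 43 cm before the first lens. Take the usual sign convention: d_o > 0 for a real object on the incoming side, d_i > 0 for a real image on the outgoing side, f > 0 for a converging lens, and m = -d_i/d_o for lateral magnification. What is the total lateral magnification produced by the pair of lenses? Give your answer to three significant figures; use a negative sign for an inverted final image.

1.83

Applying the thin-lens equation to the first lens, 1/11.5 = 1/43 + 1/d_i1, which gives d_i1 = 15.698 cm.
Its lateral magnification is m_1 = -d_i1/d_o1 = -(15.698)/43 = -0.3651.
This image would form 15.698 cm past lens 1, i.e. 10.198 cm beyond lens 2, so it is a virtual object for lens 2: d_o2 = 5.5 - 15.698 = -10.198 cm.
Applying the thin-lens equation again with f_2 = -8.5 cm and d_o2 = -10.198 cm gives d_i2 = -51.040 cm.
m_2 = -(-51.040)/(-10.198) = -5.0047.
The system's lateral magnification is m_1 m_2 = (-0.3651)(-5.0047) = 1.8271.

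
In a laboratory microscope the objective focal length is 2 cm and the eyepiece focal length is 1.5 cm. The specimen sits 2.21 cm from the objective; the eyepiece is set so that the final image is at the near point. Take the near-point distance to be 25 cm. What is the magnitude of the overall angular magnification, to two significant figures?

170

Objective: 1/d_i = 1/f_obj - 1/d_o = 1/2 - 1/2.21 = 0.04751 cm^-1, so d_i = 21.048 cm.
m_obj = -d_i/d_o = -21.048/2.21 = -9.524.
Eyepiece angular magnification (image at near point): M_eye = 1 + D/f_e = 1 + 25/1.5 = 17.667.
Overall M = m_obj x M_eye = (-9.524)(17.667) = -168.25.
|M| = 168.25.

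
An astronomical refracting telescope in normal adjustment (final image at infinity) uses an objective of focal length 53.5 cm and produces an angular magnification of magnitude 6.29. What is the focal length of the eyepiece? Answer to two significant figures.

|M| = f_obj/f_eye, so f_eye = f_obj/|M| = 53.5/6.29 = 8.506 cm.

8.5 cm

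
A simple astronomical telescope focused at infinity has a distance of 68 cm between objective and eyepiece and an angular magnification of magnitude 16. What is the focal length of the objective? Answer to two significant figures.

In normal adjustment the tube length equals f_obj + f_eye and |M| = f_obj/f_eye.
So f_obj = 16 f_eye and 16 f_eye + f_eye = 68 cm, giving f_eye = 68/17 = 4.000 cm and f_obj = 64.000 cm.

64 cm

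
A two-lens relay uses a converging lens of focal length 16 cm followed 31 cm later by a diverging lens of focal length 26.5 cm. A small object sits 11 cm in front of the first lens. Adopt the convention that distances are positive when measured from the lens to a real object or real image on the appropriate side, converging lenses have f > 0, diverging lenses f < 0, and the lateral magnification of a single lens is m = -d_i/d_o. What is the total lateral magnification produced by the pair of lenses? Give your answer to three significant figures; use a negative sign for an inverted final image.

0.915

First lens: d_i1 = 1/(1/16 - 1/11) = -35.200 cm.
m_1 = -(-35.200)/11 = 3.2000.
With d_i1 < 0 the first image is virtual and lies on the object side; the object distance for lens 2 is d_o2 = 31 - (-35.200) = 66.200 cm.
Second lens: d_i2 = 1/(1/(-26.5) - 1/(66.200)) = -18.924 cm.
m_2 = -(-18.924)/(66.200) = 0.2859.
Overall magnification: m = m_1 m_2 = 0.9148.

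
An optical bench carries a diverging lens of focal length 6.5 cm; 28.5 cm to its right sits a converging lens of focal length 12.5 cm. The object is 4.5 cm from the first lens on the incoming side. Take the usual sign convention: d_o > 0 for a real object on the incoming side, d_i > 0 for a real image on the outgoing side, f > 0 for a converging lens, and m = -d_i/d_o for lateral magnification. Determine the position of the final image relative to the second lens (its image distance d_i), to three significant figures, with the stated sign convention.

20.9 cm

Lens 1: 1/d_i1 = 1/f_1 - 1/d_o1 = 1/(-6.5) - 1/4.5 = -0.37607 cm^-1, so d_i1 = -2.659 cm.
The intermediate image is virtual, 2.659 cm to the left of lens 1, so d_o2 = L - d_i1 = 28.5 - (-2.659) = 31.159 cm.
Lens 2: 1/d_i2 = 1/f_2 - 1/d_o2 = 1/12.5 - 1/(31.159) = 0.04791 cm^-1, so d_i2 = 20.874 cm.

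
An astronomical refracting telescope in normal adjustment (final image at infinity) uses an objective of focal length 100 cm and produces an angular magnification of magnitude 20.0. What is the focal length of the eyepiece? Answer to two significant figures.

5.0 cm

|M| = f_obj/f_eye, so f_eye = f_obj/|M| = 100/20.0 = 5.000 cm.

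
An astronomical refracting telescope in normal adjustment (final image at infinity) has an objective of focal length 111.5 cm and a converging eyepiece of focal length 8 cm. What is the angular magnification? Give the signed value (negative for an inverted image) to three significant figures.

-13.9

M = -f_obj/f_eye = -111.5/(8) = -13.938.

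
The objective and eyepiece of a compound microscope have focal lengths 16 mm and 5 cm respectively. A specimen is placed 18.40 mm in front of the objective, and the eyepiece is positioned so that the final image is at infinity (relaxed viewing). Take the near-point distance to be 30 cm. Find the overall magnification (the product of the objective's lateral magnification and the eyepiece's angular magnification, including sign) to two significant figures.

-40

Convert to cm: f_obj = 16 mm = 1.6 cm; d_o = 18.40 mm = 1.84 cm.
Objective: 1/d_i = 1/f_obj - 1/d_o = 1/1.6 - 1/1.84 = 0.08152 cm^-1, so d_i = 12.267 cm.
m_obj = -d_i/d_o = -12.267/1.84 = -6.667.
Eyepiece angular magnification (image at infinity): M_eye = D/f_e = 30/5 = 6.000.
Overall M = m_obj x M_eye = (-6.667)(6.000) = -40.00.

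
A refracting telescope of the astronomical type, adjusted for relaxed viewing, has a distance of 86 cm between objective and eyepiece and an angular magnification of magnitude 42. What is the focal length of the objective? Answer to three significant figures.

In normal adjustment the tube length equals f_obj + f_eye and |M| = f_obj/f_eye.
So f_obj = 42 f_eye and 42 f_eye + f_eye = 86 cm, giving f_eye = 86/43 = 2.000 cm and f_obj = 84.000 cm.

84.0 cm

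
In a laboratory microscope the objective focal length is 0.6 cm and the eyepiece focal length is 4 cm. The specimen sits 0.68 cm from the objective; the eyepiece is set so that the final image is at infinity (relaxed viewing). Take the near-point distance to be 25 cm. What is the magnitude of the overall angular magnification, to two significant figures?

47

Objective: 1/d_i = 1/f_obj - 1/d_o = 1/0.6 - 1/0.68 = 0.19608 cm^-1, so d_i = 5.100 cm.
m_obj = -d_i/d_o = -5.100/0.68 = -7.500.
Eyepiece angular magnification (image at infinity): M_eye = D/f_e = 25/4 = 6.250.
Overall M = m_obj x M_eye = (-7.500)(6.250) = -46.87.
|M| = 46.87.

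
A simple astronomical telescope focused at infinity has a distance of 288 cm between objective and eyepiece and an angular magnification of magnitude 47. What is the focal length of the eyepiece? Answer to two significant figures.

6.0 cm

In normal adjustment the tube length equals f_obj + f_eye and |M| = f_obj/f_eye.
So f_obj = 47 f_eye and 47 f_eye + f_eye = 288 cm, giving f_eye = 288/48 = 6.000 cm and f_obj = 282.000 cm.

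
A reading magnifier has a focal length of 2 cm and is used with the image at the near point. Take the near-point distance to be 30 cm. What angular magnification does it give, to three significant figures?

16.0

M = 1 + D/f = 1 + 30/2 = 16.000.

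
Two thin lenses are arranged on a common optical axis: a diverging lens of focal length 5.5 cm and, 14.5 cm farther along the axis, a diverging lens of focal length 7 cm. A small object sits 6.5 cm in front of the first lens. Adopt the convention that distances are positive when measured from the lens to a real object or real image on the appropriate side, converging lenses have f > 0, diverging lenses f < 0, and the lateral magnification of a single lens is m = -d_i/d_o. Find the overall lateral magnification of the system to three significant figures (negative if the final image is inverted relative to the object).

0.131

Applying the thin-lens equation to the first lens, 1/(-5.5) = 1/6.5 + 1/d_i1, which gives d_i1 = -2.979 cm.
Its lateral magnification is m_1 = -d_i1/d_o1 = -(-2.979)/6.5 = 0.4583.
With d_i1 < 0 the first image is virtual and lies on the object side; the object distance for lens 2 is d_o2 = 14.5 - (-2.979) = 17.479 cm.
Applying the thin-lens equation again with f_2 = -7 cm and d_o2 = 17.479 cm gives d_i2 = -4.998 cm.
m_2 = -(-4.998)/(17.479) = 0.2860.
The system's lateral magnification is m_1 m_2 = (0.4583)(0.2860) = 0.1311.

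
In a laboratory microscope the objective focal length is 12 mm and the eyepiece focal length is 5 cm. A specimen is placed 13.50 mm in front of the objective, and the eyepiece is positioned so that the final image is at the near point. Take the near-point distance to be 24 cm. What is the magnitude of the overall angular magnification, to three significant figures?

46.4

Convert to cm: f_obj = 12 mm = 1.2 cm; d_o = 13.50 mm = 1.35 cm.
Objective: 1/d_i = 1/f_obj - 1/d_o = 1/1.2 - 1/1.35 = 0.09259 cm^-1, so d_i = 10.800 cm.
m_obj = -d_i/d_o = -10.800/1.35 = -8.000.
Eyepiece angular magnification (image at near point): M_eye = 1 + D/f_e = 1 + 24/5 = 5.800.
Overall M = m_obj x M_eye = (-8.000)(5.800) = -46.40.
|M| = 46.40.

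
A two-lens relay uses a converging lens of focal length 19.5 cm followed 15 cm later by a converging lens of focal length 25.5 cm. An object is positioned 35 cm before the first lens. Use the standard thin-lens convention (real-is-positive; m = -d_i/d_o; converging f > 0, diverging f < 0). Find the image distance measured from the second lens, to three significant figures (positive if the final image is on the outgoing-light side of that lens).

13.6 cm

Lens 1: 1/d_i1 = 1/f_1 - 1/d_o1 = 1/19.5 - 1/35 = 0.02271 cm^-1, so d_i1 = 44.032 cm.
This image would form 44.032 cm past lens 1, i.e. 29.032 cm beyond lens 2, so it is a virtual object for lens 2: d_o2 = 15 - 44.032 = -29.032 cm.
Lens 2: 1/d_i2 = 1/f_2 - 1/d_o2 = 1/25.5 - 1/(-29.032) = 0.07366 cm^-1, so d_i2 = 13.576 cm.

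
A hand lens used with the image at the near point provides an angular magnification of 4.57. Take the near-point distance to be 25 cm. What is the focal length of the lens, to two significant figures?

7.0 cm

For the image at the near point, M = 1 + D/f.
f = D/(M - 1) = 25/(4.57 - 1) = 7.003 cm.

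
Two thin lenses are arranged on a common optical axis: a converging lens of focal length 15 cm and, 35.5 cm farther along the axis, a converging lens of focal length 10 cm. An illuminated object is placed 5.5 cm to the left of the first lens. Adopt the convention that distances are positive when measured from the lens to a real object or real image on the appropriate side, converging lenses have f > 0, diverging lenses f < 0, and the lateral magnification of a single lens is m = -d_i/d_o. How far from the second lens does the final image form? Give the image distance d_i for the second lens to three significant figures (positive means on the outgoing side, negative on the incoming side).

First lens: d_i1 = 1/(1/15 - 1/5.5) = -8.684 cm.
The intermediate image is virtual, 8.684 cm to the left of lens 1, so d_o2 = L - d_i1 = 35.5 - (-8.684) = 44.184 cm.
Second lens: d_i2 = 1/(1/10 - 1/(44.184)) = 12.925 cm.

12.9 cm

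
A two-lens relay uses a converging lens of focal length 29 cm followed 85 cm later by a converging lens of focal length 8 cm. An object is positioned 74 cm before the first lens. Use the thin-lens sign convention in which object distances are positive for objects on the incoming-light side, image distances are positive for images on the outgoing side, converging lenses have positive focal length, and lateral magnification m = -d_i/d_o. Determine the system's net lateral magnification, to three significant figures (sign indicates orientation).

Lens 1: 1/d_i1 = 1/f_1 - 1/d_o1 = 1/29 - 1/74 = 0.02097 cm^-1, so d_i1 = 47.689 cm.
m_1 = -(47.689)/74 = -0.6444.
Object distance for lens 2: d_o2 = 85 - 47.689 = 37.311 cm.
Lens 2: 1/d_i2 = 1/f_2 - 1/d_o2 = 1/8 - 1/(37.311) = 0.09820 cm^-1, so d_i2 = 10.183 cm.
m_2 = -(10.183)/(37.311) = -0.2729.
The system's lateral magnification is m_1 m_2 = (-0.6444)(-0.2729) = 0.1759.

0.176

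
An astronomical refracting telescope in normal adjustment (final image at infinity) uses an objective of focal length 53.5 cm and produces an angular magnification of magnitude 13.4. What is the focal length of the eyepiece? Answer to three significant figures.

3.99 cm

|M| = f_obj/f_eye, so f_eye = f_obj/|M| = 53.5/13.4 = 3.993 cm.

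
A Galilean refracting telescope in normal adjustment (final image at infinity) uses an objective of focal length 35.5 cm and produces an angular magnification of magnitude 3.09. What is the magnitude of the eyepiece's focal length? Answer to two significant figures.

11 cm

|M| = f_obj/|f_eye|, so |f_eye| = f_obj/|M| = 35.5/3.09 = 11.489 cm.
(The eyepiece is diverging, so its signed focal length is -11.489 cm.)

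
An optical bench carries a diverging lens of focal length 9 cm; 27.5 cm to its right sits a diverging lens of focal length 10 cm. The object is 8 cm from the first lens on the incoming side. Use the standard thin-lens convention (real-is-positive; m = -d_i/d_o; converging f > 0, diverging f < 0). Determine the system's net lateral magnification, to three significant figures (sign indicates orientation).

First lens: d_i1 = 1/(1/(-9) - 1/8) = -4.235 cm.
m_1 = -(-4.235)/8 = 0.5294.
The intermediate image is virtual, 4.235 cm to the left of lens 1, so d_o2 = L - d_i1 = 27.5 - (-4.235) = 31.735 cm.
Second lens: d_i2 = 1/(1/(-10) - 1/(31.735)) = -7.604 cm.
m_2 = -(-7.604)/(31.735) = 0.2396.
Total m = m_1 x m_2 = (0.5294)(0.2396) = 0.1268.

0.127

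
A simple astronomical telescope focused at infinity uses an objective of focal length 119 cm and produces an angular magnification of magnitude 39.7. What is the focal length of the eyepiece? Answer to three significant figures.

|M| = f_obj/f_eye, so f_eye = f_obj/|M| = 119/39.7 = 2.997 cm.

3.00 cm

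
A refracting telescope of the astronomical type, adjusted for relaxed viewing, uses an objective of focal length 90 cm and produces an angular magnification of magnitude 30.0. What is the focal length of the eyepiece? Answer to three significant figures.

|M| = f_obj/f_eye, so f_eye = f_obj/|M| = 90/30.0 = 3.000 cm.

3.00 cm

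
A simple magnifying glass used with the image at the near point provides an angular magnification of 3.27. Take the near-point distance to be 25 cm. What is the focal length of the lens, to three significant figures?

11.0 cm

For the image at the near point, M = 1 + D/f.
f = D/(M - 1) = 25/(3.27 - 1) = 11.013 cm.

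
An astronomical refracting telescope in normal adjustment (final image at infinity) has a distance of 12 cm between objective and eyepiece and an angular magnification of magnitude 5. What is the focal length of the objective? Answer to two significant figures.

10 cm

In normal adjustment the tube length equals f_obj + f_eye and |M| = f_obj/f_eye.
So f_obj = 5 f_eye and 5 f_eye + f_eye = 12 cm, giving f_eye = 12/6 = 2.000 cm and f_obj = 10.000 cm.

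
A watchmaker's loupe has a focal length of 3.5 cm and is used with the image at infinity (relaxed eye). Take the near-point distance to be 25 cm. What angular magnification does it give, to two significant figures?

M = D/f = 25/3.5 = 7.143.

7.1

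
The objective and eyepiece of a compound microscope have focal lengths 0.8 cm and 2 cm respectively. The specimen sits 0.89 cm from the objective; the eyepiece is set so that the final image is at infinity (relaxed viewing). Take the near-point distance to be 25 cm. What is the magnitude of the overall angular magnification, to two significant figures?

Objective: 1/d_i = 1/f_obj - 1/d_o = 1/0.8 - 1/0.89 = 0.12640 cm^-1, so d_i = 7.911 cm.
m_obj = -d_i/d_o = -7.911/0.89 = -8.889.
Eyepiece angular magnification (image at infinity): M_eye = D/f_e = 25/2 = 12.500.
Overall M = m_obj x M_eye = (-8.889)(12.500) = -111.11.
|M| = 111.11.

110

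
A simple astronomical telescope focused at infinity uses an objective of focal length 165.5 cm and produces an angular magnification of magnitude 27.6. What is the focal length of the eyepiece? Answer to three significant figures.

|M| = f_obj/f_eye, so f_eye = f_obj/|M| = 165.5/27.6 = 5.996 cm.

6.00 cm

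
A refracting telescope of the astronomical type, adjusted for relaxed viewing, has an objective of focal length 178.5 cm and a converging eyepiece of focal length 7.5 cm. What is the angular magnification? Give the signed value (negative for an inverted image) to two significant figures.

-24

M = -f_obj/f_eye = -178.5/(7.5) = -23.800.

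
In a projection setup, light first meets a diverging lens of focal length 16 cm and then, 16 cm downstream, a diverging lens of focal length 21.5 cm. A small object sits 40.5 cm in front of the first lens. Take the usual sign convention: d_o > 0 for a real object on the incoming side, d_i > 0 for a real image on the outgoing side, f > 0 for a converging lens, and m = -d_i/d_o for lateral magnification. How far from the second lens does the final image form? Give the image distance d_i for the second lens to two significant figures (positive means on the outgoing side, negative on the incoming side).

-12 cm

Applying the thin-lens equation to the first lens, 1/(-16) = 1/40.5 + 1/d_i1, which gives d_i1 = -11.469 cm.
The intermediate image is virtual, 11.469 cm to the left of lens 1, so d_o2 = L - d_i1 = 16 - (-11.469) = 27.469 cm.
Applying the thin-lens equation again with f_2 = -21.5 cm and d_o2 = 27.469 cm gives d_i2 = -12.060 cm.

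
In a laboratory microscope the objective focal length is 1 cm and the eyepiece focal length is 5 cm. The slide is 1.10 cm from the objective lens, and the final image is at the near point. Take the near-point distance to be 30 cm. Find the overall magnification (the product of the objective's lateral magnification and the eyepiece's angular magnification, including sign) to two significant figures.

Objective: 1/d_i = 1/f_obj - 1/d_o = 1/1 - 1/1.10 = 0.09091 cm^-1, so d_i = 11.000 cm.
m_obj = -d_i/d_o = -11.000/1.10 = -10.000.
Eyepiece angular magnification (image at near point): M_eye = 1 + D/f_e = 1 + 30/5 = 7.000.
Overall M = m_obj x M_eye = (-10.000)(7.000) = -70.00.

-70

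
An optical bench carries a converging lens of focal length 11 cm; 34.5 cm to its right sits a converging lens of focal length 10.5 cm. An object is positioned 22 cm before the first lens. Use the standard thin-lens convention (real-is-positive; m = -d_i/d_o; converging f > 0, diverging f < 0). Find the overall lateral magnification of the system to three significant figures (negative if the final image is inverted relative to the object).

5.25

Lens 1: 1/d_i1 = 1/f_1 - 1/d_o1 = 1/11 - 1/22 = 0.04545 cm^-1, so d_i1 = 22.000 cm.
m_1 = -(22.000)/22 = -1.0000.
Object distance for lens 2: d_o2 = 34.5 - 22.000 = 12.500 cm.
Lens 2: 1/d_i2 = 1/f_2 - 1/d_o2 = 1/10.5 - 1/(12.500) = 0.01524 cm^-1, so d_i2 = 65.625 cm.
m_2 = -(65.625)/(12.500) = -5.2500.
Total m = m_1 x m_2 = (-1.0000)(-5.2500) = 5.2500.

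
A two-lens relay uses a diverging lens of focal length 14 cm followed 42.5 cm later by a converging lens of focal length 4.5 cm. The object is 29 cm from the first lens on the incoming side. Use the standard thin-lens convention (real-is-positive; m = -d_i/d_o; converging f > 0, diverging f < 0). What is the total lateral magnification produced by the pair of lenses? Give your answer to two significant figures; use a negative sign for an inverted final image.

-0.031

Lens 1: 1/d_i1 = 1/f_1 - 1/d_o1 = 1/(-14) - 1/29 = -0.10591 cm^-1, so d_i1 = -9.442 cm.
m_1 = -(-9.442)/29 = 0.3256.
The intermediate image is virtual, 9.442 cm to the left of lens 1, so d_o2 = L - d_i1 = 42.5 - (-9.442) = 51.942 cm.
Lens 2: 1/d_i2 = 1/f_2 - 1/d_o2 = 1/4.5 - 1/(51.942) = 0.20297 cm^-1, so d_i2 = 4.927 cm.
m_2 = -(4.927)/(51.942) = -0.0949.
Overall magnification: m = m_1 m_2 = -0.0309.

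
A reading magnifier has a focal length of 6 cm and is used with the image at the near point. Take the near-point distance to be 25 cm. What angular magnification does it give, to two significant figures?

M = 1 + D/f = 1 + 25/6 = 5.167.

5.2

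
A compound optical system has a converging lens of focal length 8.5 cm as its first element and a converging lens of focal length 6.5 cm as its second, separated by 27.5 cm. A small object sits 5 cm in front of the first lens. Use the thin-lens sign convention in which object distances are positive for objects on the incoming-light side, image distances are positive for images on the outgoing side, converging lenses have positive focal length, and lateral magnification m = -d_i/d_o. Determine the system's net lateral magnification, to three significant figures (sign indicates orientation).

-0.476

Lens 1: 1/d_i1 = 1/f_1 - 1/d_o1 = 1/8.5 - 1/5 = -0.08235 cm^-1, so d_i1 = -12.143 cm.
m_1 = -(-12.143)/5 = 2.4286.
The intermediate image is virtual, 12.143 cm to the left of lens 1, so d_o2 = L - d_i1 = 27.5 - (-12.143) = 39.643 cm.
Lens 2: 1/d_i2 = 1/f_2 - 1/d_o2 = 1/6.5 - 1/(39.643) = 0.12862 cm^-1, so d_i2 = 7.775 cm.
m_2 = -(7.775)/(39.643) = -0.1961.
Total m = m_1 x m_2 = (2.4286)(-0.1961) = -0.4763.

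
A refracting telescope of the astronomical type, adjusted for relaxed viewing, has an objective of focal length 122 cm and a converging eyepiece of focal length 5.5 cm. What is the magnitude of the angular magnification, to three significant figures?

22.2

|M| = f_obj/|f_eye| = 122/5.5 = 22.182.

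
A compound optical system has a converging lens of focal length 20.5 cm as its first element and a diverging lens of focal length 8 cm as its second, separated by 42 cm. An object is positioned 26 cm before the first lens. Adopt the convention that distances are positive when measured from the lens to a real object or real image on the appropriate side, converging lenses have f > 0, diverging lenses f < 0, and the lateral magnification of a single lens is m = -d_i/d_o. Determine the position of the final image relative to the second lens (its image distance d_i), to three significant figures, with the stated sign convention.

Lens 1: 1/d_i1 = 1/f_1 - 1/d_o1 = 1/20.5 - 1/26 = 0.01032 cm^-1, so d_i1 = 96.909 cm.
This image would form 96.909 cm past lens 1, i.e. 54.909 cm beyond lens 2, so it is a virtual object for lens 2: d_o2 = 42 - 96.909 = -54.909 cm.
Lens 2: 1/d_i2 = 1/f_2 - 1/d_o2 = 1/(-8) - 1/(-54.909) = -0.10679 cm^-1, so d_i2 = -9.364 cm.

-9.36 cm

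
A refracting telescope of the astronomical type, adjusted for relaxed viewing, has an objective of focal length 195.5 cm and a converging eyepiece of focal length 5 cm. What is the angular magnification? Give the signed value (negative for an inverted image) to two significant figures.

-39

M = -f_obj/f_eye = -195.5/(5) = -39.100.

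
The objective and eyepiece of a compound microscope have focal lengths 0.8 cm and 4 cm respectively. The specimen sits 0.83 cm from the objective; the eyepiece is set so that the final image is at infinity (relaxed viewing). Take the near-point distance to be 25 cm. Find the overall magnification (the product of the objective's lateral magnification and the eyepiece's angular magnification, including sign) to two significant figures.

-170

Objective: 1/d_i = 1/f_obj - 1/d_o = 1/0.8 - 1/0.83 = 0.04518 cm^-1, so d_i = 22.133 cm.
m_obj = -d_i/d_o = -22.133/0.83 = -26.667.
Eyepiece angular magnification (image at infinity): M_eye = D/f_e = 25/4 = 6.250.
Overall M = m_obj x M_eye = (-26.667)(6.250) = -166.67.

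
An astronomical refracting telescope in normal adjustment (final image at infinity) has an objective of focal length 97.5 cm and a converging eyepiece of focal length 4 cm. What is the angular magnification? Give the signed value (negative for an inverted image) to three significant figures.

-24.4

M = -f_obj/f_eye = -97.5/(4) = -24.375.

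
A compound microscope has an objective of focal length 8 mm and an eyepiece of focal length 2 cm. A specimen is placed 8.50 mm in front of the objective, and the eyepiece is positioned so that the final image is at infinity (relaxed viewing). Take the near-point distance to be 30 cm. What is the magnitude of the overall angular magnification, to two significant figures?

240

Convert to cm: f_obj = 8 mm = 0.8 cm; d_o = 8.50 mm = 0.85 cm.
Objective: 1/d_i = 1/f_obj - 1/d_o = 1/0.8 - 1/0.85 = 0.07353 cm^-1, so d_i = 13.600 cm.
m_obj = -d_i/d_o = -13.600/0.85 = -16.000.
Eyepiece angular magnification (image at infinity): M_eye = D/f_e = 30/2 = 15.000.
Overall M = m_obj x M_eye = (-16.000)(15.000) = -240.00.
|M| = 240.00.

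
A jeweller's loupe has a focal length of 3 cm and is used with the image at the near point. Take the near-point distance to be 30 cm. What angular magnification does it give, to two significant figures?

M = 1 + D/f = 1 + 30/3 = 11.000.

11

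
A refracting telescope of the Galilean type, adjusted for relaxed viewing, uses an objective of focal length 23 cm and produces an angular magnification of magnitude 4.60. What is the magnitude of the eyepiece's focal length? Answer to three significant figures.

5.00 cm

|M| = f_obj/|f_eye|, so |f_eye| = f_obj/|M| = 23/4.6 = 5.000 cm.
(The eyepiece is diverging, so its signed focal length is -5.000 cm.)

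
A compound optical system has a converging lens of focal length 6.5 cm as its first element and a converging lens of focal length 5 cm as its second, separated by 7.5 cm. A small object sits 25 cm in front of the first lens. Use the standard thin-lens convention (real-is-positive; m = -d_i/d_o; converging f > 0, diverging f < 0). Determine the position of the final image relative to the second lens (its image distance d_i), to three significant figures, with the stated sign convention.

1.02 cm

Lens 1: 1/d_i1 = 1/f_1 - 1/d_o1 = 1/6.5 - 1/25 = 0.11385 cm^-1, so d_i1 = 8.784 cm.
This image would form 8.784 cm past lens 1, i.e. 1.284 cm beyond lens 2, so it is a virtual object for lens 2: d_o2 = 7.5 - 8.784 = -1.284 cm.
Lens 2: 1/d_i2 = 1/f_2 - 1/d_o2 = 1/5 - 1/(-1.284) = 0.97895 cm^-1, so d_i2 = 1.022 cm.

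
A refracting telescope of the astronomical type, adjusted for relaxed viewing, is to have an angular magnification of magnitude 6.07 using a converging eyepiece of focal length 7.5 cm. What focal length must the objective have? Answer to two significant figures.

|M| = f_obj/|f_eye|, so f_obj = |M| x |f_eye| = 6.07 x 7.5 = 45.525 cm.

46 cm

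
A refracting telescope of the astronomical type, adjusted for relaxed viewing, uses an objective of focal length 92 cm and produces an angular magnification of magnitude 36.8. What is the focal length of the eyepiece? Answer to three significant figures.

2.50 cm

|M| = f_obj/f_eye, so f_eye = f_obj/|M| = 92/36.8 = 2.500 cm.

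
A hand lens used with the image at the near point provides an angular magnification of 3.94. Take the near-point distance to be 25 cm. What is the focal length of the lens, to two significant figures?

8.5 cm

For the image at the near point, M = 1 + D/f.
f = D/(M - 1) = 25/(3.94 - 1) = 8.503 cm.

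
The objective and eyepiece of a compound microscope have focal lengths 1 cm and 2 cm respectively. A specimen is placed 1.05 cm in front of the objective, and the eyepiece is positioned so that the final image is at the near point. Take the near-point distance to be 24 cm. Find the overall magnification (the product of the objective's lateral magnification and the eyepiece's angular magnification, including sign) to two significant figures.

Objective: 1/d_i = 1/f_obj - 1/d_o = 1/1 - 1/1.05 = 0.04762 cm^-1, so d_i = 21.000 cm.
m_obj = -d_i/d_o = -21.000/1.05 = -20.000.
Eyepiece angular magnification (image at near point): M_eye = 1 + D/f_e = 1 + 24/2 = 13.000.
Overall M = m_obj x M_eye = (-20.000)(13.000) = -260.00.

-260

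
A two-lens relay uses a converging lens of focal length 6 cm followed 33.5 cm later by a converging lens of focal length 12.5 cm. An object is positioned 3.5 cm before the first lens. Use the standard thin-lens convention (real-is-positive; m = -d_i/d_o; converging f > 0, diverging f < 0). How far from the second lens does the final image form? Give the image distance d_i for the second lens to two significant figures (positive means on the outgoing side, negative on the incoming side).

18 cm

Applying the thin-lens equation to the first lens, 1/6 = 1/3.5 + 1/d_i1, which gives d_i1 = -8.400 cm.
With d_i1 < 0 the first image is virtual and lies on the object side; the object distance for lens 2 is d_o2 = 33.5 - (-8.400) = 41.900 cm.
Applying the thin-lens equation again with f_2 = 12.5 cm and d_o2 = 41.900 cm gives d_i2 = 17.815 cm.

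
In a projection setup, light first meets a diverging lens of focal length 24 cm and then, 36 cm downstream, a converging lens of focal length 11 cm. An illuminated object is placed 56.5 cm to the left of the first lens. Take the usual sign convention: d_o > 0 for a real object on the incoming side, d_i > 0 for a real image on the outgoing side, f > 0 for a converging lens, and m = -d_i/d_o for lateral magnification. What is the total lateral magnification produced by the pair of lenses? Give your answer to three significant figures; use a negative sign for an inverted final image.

-0.0784

First lens: d_i1 = 1/(1/(-24) - 1/56.5) = -16.845 cm.
m_1 = -(-16.845)/56.5 = 0.2981.
With d_i1 < 0 the first image is virtual and lies on the object side; the object distance for lens 2 is d_o2 = 36 - (-16.845) = 52.845 cm.
Second lens: d_i2 = 1/(1/11 - 1/(52.845)) = 13.892 cm.
m_2 = -(13.892)/(52.845) = -0.2629.
The system's lateral magnification is m_1 m_2 = (0.2981)(-0.2629) = -0.0784.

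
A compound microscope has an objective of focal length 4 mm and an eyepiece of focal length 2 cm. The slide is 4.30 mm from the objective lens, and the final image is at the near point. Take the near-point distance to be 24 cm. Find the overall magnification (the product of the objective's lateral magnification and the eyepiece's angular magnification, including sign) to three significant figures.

Convert to cm: f_obj = 4 mm = 0.4 cm; d_o = 4.30 mm = 0.43 cm.
Objective: 1/d_i = 1/f_obj - 1/d_o = 1/0.4 - 1/0.43 = 0.17442 cm^-1, so d_i = 5.733 cm.
m_obj = -d_i/d_o = -5.733/0.43 = -13.333.
Eyepiece angular magnification (image at near point): M_eye = 1 + D/f_e = 1 + 24/2 = 13.000.
Overall M = m_obj x M_eye = (-13.333)(13.000) = -173.33.

-173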